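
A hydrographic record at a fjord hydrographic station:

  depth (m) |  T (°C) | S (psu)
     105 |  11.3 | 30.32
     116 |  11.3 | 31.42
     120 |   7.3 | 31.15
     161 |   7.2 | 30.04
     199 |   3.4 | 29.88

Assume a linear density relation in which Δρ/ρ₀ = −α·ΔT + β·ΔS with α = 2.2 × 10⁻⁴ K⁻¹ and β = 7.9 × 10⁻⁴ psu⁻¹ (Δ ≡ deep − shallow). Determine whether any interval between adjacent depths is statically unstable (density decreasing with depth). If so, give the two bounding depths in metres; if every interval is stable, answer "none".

Evaluate Δρ/ρ₀ = −αΔT + βΔS across each adjacent pair:
  105–116 m: −αΔT+βΔS = −(2.2 × 10⁻⁴)(+0.0)+(7.9 × 10⁻⁴)(+1.10) = 8.7 × 10⁻⁴ → stable
  116–120 m: −αΔT+βΔS = −(2.2 × 10⁻⁴)(-4.0)+(7.9 × 10⁻⁴)(-0.27) = 6.7 × 10⁻⁴ → stable
  120–161 m: −αΔT+βΔS = −(2.2 × 10⁻⁴)(-0.1)+(7.9 × 10⁻⁴)(-1.11) = -8.5 × 10⁻⁴ → UNSTABLE
  161–199 m: −αΔT+βΔS = −(2.2 × 10⁻⁴)(-3.8)+(7.9 × 10⁻⁴)(-0.16) = 7.1 × 10⁻⁴ → stable
The 120–161 m interval has Δρ < 0: lighter water underlies denser water.

120–161 m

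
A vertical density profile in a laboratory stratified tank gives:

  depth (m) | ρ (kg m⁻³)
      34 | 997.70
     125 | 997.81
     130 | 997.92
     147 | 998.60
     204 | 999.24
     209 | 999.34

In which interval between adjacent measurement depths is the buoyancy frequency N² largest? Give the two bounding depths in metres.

Compute the density gradient over each adjacent pair:
  34–125 m: Δρ/Δz = 0.11/91 = 1.2 × 10⁻³ kg m⁻⁴
  125–130 m: Δρ/Δz = 0.11/5 = 0.022 kg m⁻⁴
  130–147 m: Δρ/Δz = 0.68/17 = 0.040 kg m⁻⁴
  147–204 m: Δρ/Δz = 0.64/57 = 0.011 kg m⁻⁴
  204–209 m: Δρ/Δz = 0.10/5 = 0.020 kg m⁻⁴
The largest gradient is in the 130–147 m interval — the pycnocline.

130–147 m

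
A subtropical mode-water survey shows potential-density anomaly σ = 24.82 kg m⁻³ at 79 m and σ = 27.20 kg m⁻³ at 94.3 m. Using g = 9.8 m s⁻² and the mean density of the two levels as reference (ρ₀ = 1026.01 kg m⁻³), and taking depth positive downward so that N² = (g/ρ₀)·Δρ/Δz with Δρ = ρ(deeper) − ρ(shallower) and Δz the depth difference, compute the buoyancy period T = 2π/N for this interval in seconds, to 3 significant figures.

163 s

Δρ = 1027.20 − 1024.82 = 2.38 kg m⁻³ over Δz = 94.3 − 79 = 15.3 m.
N² = (9.8/1026.01) × (2.38/15.3) = 1.4858 × 10⁻³ s⁻².
N = √(1.4858 × 10⁻³) = 0.038546 rad s⁻¹, so T = 2π/N = 163.00 s ≈ 163 s.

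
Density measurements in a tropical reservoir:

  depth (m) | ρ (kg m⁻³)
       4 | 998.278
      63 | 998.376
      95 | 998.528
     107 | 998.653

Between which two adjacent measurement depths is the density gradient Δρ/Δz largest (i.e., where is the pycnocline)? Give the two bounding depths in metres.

95–107 m

Compute the density gradient over each adjacent pair:
  4–63 m: Δρ/Δz = 0.098/59 = 1.7 × 10⁻³ kg m⁻⁴
  63–95 m: Δρ/Δz = 0.152/32 = 4.7 × 10⁻³ kg m⁻⁴
  95–107 m: Δρ/Δz = 0.125/12 = 0.010 kg m⁻⁴
The largest gradient is in the 95–107 m interval — the pycnocline.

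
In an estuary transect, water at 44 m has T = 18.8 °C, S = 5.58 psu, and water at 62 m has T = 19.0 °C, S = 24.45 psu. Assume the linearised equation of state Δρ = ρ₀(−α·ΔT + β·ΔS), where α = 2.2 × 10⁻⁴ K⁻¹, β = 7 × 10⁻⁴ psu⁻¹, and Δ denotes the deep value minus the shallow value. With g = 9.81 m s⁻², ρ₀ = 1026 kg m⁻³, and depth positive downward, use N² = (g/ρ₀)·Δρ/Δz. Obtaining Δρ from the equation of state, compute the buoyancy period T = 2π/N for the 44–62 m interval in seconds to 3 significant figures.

ΔT = +0.2 K, ΔS = +18.87 psu (deep − shallow).
Δρ/ρ₀ = −αΔT + βΔS = -4.40 × 10⁻⁵ + 0.013209 = 0.013165, so Δρ ≈ 13.51 kg m⁻³.
N² = (g/ρ₀)·Δρ/Δz = g·(Δρ/ρ₀)/Δz = 9.81 × 0.013165 / 18 = 7.1749 × 10⁻³ s⁻².
N = √(7.1749 × 10⁻³) = 0.084705 rad s⁻¹ → T = 2π/N = 74.177 s ≈ 74.2 s.

74.2 s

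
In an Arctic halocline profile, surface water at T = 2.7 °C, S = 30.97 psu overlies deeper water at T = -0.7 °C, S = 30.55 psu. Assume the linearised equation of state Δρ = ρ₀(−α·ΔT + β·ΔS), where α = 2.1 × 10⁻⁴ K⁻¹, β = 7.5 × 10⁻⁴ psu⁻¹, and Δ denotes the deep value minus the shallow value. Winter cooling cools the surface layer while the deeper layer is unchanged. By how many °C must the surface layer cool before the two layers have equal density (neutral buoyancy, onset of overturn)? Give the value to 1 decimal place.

Neutral buoyancy requires Δρ = 0, i.e. −α(T_deep − T_surf′) + β(S_deep − S_surf) = 0.
T_surf′ = T_deep − (β/α)·ΔS = -0.7 − (7.5 × 10⁻⁴/2.1 × 10⁻⁴)·(-0.42) = 0.800 °C.
Cooling required: 2.7 − (0.800) = 1.900 °C.

1.9 °C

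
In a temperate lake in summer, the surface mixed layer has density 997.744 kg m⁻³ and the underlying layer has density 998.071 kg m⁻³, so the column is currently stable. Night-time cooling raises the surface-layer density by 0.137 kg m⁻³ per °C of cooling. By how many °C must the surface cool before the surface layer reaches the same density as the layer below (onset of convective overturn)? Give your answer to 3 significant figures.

Density deficit of the surface layer: 998.071 − 997.744 = 0.327 kg m⁻³.
Required change = 0.327 / 0.137 = 2.39 °C.

2.39 °C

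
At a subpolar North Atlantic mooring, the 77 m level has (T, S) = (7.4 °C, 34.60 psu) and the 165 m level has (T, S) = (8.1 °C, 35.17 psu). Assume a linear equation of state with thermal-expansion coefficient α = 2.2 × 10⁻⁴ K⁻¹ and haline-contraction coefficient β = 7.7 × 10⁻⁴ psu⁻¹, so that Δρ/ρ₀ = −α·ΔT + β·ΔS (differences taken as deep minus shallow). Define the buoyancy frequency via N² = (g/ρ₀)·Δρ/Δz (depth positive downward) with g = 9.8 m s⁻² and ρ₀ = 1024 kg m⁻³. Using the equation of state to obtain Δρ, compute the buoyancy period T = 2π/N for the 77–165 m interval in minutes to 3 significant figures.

18.6 min

ΔT = +0.7 K, ΔS = +0.57 psu (deep − shallow).
Δρ/ρ₀ = −αΔT + βΔS = -1.54 × 10⁻⁴ + 4.389 × 10⁻⁴ = 2.849 × 10⁻⁴, so Δρ ≈ 0.2917 kg m⁻³.
N² = (g/ρ₀)·Δρ/Δz = g·(Δρ/ρ₀)/Δz = 9.8 × 2.849 × 10⁻⁴ / 88 = 3.1727 × 10⁻⁵ s⁻².
N = √(3.1727 × 10⁻⁵) = 5.6327 × 10⁻³ rad s⁻¹ → T = 2π/N = 1.1155 × 10³ s = 18.592 min ≈ 18.6 min.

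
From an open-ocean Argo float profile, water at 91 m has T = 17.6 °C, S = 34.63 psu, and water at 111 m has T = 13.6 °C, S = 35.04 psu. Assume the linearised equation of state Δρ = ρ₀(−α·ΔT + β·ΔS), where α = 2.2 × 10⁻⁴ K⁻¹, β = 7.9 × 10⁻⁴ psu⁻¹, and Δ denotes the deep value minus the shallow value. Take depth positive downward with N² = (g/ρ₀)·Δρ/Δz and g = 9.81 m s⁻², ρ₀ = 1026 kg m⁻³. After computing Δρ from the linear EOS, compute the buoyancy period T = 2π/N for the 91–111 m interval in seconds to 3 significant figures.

ΔT = -4.0 K, ΔS = +0.41 psu (deep − shallow).
Δρ/ρ₀ = −αΔT + βΔS = 8.80 × 10⁻⁴ + 3.239 × 10⁻⁴ = 1.2039 × 10⁻³, so Δρ ≈ 1.235 kg m⁻³.
N² = (g/ρ₀)·Δρ/Δz = g·(Δρ/ρ₀)/Δz = 9.81 × 1.2039 × 10⁻³ / 20 = 5.9051 × 10⁻⁴ s⁻².
N = √(5.9051 × 10⁻⁴) = 0.024300 rad s⁻¹ → T = 2π/N = 258.57 s ≈ 259 s.

259 s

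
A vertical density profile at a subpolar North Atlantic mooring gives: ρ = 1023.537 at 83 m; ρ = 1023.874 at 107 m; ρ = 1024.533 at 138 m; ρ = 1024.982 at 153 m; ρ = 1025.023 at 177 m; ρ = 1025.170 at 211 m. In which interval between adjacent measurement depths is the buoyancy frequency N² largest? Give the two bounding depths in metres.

Compute the density gradient over each adjacent pair:
  83–107 m: Δρ/Δz = 0.337/24 = 0.014 kg m⁻⁴
  107–138 m: Δρ/Δz = 0.659/31 = 0.021 kg m⁻⁴
  138–153 m: Δρ/Δz = 0.449/15 = 0.030 kg m⁻⁴
  153–177 m: Δρ/Δz = 0.041/24 = 1.7 × 10⁻³ kg m⁻⁴
  177–211 m: Δρ/Δz = 0.147/34 = 4.3 × 10⁻³ kg m⁻⁴
The largest gradient is in the 138–153 m interval — the pycnocline.

138–153 m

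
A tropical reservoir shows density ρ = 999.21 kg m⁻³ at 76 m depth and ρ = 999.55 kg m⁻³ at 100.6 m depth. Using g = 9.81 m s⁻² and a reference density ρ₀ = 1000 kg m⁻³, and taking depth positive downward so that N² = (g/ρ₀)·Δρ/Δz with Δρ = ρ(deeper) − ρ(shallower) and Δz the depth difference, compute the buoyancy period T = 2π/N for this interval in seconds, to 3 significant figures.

Δρ = 999.55 − 999.21 = 0.34 kg m⁻³ over Δz = 100.6 − 76 = 24.6 m.
N² = (9.81/1000) × (0.34/24.6) = 1.3559 × 10⁻⁴ s⁻².
N = √(1.3559 × 10⁻⁴) = 0.011644 rad s⁻¹, so T = 2π/N = 539.61 s ≈ 540 s.

540 s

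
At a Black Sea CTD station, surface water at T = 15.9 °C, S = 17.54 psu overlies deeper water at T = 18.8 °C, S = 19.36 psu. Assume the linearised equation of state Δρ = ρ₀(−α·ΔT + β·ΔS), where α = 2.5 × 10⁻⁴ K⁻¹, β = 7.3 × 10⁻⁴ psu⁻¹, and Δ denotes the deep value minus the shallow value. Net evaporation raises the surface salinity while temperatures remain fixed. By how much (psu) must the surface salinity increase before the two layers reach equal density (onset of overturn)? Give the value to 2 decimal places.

0.83 psu

Neutral buoyancy requires −α(T_deep − T_surf) + β(S_deep − S_surf′) = 0.
S_surf′ = S_deep − (α/β)·ΔT = 19.36 − (2.5 × 10⁻⁴/7.3 × 10⁻⁴)·(+2.9) = 18.3668 psu.
Increase required: 18.3668 − 17.54 = 0.8268 psu.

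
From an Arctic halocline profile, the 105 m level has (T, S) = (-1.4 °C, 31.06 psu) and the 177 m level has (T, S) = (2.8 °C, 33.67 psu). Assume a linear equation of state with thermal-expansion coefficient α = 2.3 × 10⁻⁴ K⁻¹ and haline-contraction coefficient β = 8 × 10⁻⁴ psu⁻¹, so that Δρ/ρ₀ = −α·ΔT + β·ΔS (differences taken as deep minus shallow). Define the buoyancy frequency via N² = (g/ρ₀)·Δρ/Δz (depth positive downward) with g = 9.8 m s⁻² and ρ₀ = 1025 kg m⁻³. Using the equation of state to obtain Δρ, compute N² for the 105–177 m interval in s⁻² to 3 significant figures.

ΔT = +4.2 K, ΔS = +2.61 psu (deep − shallow).
Δρ/ρ₀ = −αΔT + βΔS = -9.66 × 10⁻⁴ + 2.088 × 10⁻³ = 1.122 × 10⁻³, so Δρ ≈ 1.150 kg m⁻³.
N² = (g/ρ₀)·Δρ/Δz = g·(Δρ/ρ₀)/Δz = 9.8 × 1.122 × 10⁻³ / 72 = 1.5272 × 10⁻⁴ s⁻² ≈ 1.53 × 10⁻⁴ s⁻².

1.53 × 10⁻⁴ s⁻²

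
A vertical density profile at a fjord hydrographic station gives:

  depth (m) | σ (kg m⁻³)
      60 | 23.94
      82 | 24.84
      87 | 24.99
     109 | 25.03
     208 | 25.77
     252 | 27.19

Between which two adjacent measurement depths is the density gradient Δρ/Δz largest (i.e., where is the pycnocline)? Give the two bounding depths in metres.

60–82 m

Compute the density gradient over each adjacent pair:
  60–82 m: Δρ/Δz = 0.90/22 = 0.041 kg m⁻⁴
  82–87 m: Δρ/Δz = 0.15/5 = 0.030 kg m⁻⁴
  87–109 m: Δρ/Δz = 0.04/22 = 1.8 × 10⁻³ kg m⁻⁴
  109–208 m: Δρ/Δz = 0.74/99 = 7.5 × 10⁻³ kg m⁻⁴
  208–252 m: Δρ/Δz = 1.42/44 = 0.032 kg m⁻⁴
The largest gradient is in the 60–82 m interval — the pycnocline.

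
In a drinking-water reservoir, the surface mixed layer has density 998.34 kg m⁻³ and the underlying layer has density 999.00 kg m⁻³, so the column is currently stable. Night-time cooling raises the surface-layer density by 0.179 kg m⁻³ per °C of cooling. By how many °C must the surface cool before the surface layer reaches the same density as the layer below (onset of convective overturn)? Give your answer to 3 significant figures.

Density deficit of the surface layer: 999.00 − 998.34 = 0.66 kg m⁻³.
Required change = 0.66 / 0.179 = 3.69 °C.

3.69 °C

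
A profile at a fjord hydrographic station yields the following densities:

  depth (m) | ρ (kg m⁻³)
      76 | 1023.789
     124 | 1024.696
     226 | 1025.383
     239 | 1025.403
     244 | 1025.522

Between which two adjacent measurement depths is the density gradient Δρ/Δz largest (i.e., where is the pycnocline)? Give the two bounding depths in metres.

239–244 m

Compute the density gradient over each adjacent pair:
  76–124 m: Δρ/Δz = 0.907/48 = 0.019 kg m⁻⁴
  124–226 m: Δρ/Δz = 0.687/102 = 6.7 × 10⁻³ kg m⁻⁴
  226–239 m: Δρ/Δz = 0.020/13 = 1.5 × 10⁻³ kg m⁻⁴
  239–244 m: Δρ/Δz = 0.119/5 = 0.024 kg m⁻⁴
The largest gradient is in the 239–244 m interval — the pycnocline.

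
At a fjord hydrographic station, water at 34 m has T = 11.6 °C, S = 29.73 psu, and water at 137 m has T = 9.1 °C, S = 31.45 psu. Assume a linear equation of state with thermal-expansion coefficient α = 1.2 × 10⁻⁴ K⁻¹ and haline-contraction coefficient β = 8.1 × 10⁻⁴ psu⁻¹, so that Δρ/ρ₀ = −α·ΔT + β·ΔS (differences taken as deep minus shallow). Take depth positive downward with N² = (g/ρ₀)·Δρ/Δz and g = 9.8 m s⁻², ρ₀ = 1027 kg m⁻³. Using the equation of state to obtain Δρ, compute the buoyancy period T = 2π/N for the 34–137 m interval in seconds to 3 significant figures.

495 s

ΔT = -2.5 K, ΔS = +1.72 psu (deep − shallow).
Δρ/ρ₀ = −αΔT + βΔS = 3.00 × 10⁻⁴ + 1.3932 × 10⁻³ = 1.6932 × 10⁻³, so Δρ ≈ 1.739 kg m⁻³.
N² = (g/ρ₀)·Δρ/Δz = g·(Δρ/ρ₀)/Δz = 9.8 × 1.6932 × 10⁻³ / 103 = 1.6110 × 10⁻⁴ s⁻².
N = √(1.6110 × 10⁻⁴) = 0.012693 rad s⁻¹ → T = 2π/N = 495.01 s ≈ 495 s.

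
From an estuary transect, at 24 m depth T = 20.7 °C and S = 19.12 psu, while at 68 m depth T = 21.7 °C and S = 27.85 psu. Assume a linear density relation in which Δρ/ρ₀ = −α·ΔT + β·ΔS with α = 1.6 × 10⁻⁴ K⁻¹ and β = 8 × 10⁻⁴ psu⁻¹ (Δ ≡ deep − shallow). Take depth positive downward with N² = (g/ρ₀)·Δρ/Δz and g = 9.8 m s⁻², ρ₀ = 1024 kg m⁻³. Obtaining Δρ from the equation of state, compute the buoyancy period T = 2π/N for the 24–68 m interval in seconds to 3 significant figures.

161 s

ΔT = +1.0 K, ΔS = +8.73 psu (deep − shallow).
Δρ/ρ₀ = −αΔT + βΔS = -1.60 × 10⁻⁴ + 6.984 × 10⁻³ = 6.824 × 10⁻³, so Δρ ≈ 6.988 kg m⁻³.
N² = (g/ρ₀)·Δρ/Δz = g·(Δρ/ρ₀)/Δz = 9.8 × 6.824 × 10⁻³ / 44 = 1.5199 × 10⁻³ s⁻².
N = √(1.5199 × 10⁻³) = 0.038986 rad s⁻¹ → T = 2π/N = 161.17 s ≈ 161 s.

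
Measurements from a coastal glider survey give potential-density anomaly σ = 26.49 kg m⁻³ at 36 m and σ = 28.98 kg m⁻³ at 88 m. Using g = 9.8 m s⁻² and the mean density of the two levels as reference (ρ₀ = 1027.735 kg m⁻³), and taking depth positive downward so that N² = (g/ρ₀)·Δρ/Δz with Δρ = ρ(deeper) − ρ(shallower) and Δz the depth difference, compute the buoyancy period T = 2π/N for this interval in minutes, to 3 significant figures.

4.90 min

Δρ = 1028.98 − 1026.49 = 2.49 kg m⁻³ over Δz = 88 − 36 = 52 m.
N² = (9.8/1027.735) × (2.49/52) = 4.5661 × 10⁻⁴ s⁻².
N = √(4.5661 × 10⁻⁴) = 0.021368 rad s⁻¹, so T = 2π/N = 294.05 s = 4.9008 min ≈ 4.90 min.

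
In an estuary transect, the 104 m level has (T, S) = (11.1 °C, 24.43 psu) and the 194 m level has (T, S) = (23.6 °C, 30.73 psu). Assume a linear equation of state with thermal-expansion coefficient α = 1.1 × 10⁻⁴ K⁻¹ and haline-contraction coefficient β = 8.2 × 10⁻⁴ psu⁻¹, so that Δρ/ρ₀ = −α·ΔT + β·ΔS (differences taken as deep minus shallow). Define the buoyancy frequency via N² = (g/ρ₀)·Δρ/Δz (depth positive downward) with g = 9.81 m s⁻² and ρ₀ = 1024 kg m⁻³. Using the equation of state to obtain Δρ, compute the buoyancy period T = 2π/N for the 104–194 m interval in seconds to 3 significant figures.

ΔT = +12.5 K, ΔS = +6.30 psu (deep − shallow).
Δρ/ρ₀ = −αΔT + βΔS = -1.375 × 10⁻³ + 5.166 × 10⁻³ = 3.791 × 10⁻³, so Δρ ≈ 3.882 kg m⁻³.
N² = (g/ρ₀)·Δρ/Δz = g·(Δρ/ρ₀)/Δz = 9.81 × 3.791 × 10⁻³ / 90 = 4.1322 × 10⁻⁴ s⁻².
N = √(4.1322 × 10⁻⁴) = 0.020328 rad s⁻¹ → T = 2π/N = 309.09 s ≈ 309 s.

309 s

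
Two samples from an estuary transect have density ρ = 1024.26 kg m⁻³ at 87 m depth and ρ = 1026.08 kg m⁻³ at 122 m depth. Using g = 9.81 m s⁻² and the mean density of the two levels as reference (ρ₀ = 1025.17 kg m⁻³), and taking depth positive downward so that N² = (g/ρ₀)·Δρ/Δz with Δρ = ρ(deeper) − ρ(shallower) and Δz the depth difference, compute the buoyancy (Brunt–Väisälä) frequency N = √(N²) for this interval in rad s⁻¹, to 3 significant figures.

Δρ = 1026.08 − 1024.26 = 1.82 kg m⁻³ over Δz = 122 − 87 = 35 m.
N² = (9.81/1025.17) × (1.82/35) = 4.9760 × 10⁻⁴ s⁻².
N = √(4.9760 × 10⁻⁴) = 0.022307 rad s⁻¹ ≈ 0.0223 rad s⁻¹.
A positive N² confirms static stability across the interval.

0.0223 rad s⁻¹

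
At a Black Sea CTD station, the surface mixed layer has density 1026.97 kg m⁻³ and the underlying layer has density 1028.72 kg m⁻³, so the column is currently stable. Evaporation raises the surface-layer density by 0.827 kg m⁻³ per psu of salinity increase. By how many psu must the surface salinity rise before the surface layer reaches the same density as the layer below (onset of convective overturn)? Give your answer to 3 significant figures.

2.12 psu

Density deficit of the surface layer: 1028.72 − 1026.97 = 1.75 kg m⁻³.
Required change = 1.75 / 0.827 = 2.12 psu.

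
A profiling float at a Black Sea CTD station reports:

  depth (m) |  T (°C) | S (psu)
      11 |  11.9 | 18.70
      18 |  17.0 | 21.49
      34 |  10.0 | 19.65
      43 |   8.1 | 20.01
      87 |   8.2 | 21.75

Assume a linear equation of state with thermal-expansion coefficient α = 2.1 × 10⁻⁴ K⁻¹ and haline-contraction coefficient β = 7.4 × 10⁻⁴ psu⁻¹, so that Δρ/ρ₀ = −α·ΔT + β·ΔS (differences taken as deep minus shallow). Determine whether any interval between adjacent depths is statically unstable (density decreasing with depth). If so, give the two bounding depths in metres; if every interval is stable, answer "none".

none

Evaluate Δρ/ρ₀ = −αΔT + βΔS across each adjacent pair:
  11–18 m: −αΔT+βΔS = −(2.1 × 10⁻⁴)(+5.1)+(7.4 × 10⁻⁴)(+2.79) = 9.9 × 10⁻⁴ → stable
  18–34 m: −αΔT+βΔS = −(2.1 × 10⁻⁴)(-7.0)+(7.4 × 10⁻⁴)(-1.84) = 1.1 × 10⁻⁴ → stable
  34–43 m: −αΔT+βΔS = −(2.1 × 10⁻⁴)(-1.9)+(7.4 × 10⁻⁴)(+0.36) = 6.7 × 10⁻⁴ → stable
  43–87 m: −αΔT+βΔS = −(2.1 × 10⁻⁴)(+0.1)+(7.4 × 10⁻⁴)(+1.74) = 1.3 × 10⁻³ → stable
Every interval has Δρ > 0: the column is stably stratified throughout.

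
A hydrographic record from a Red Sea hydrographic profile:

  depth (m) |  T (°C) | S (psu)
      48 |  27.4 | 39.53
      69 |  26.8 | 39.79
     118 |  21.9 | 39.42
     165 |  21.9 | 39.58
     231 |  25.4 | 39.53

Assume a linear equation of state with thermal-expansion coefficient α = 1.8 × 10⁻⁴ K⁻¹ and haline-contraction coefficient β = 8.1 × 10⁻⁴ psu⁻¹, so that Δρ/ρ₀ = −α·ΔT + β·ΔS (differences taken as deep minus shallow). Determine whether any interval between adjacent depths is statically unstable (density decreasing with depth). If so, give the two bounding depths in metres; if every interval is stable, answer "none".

Evaluate Δρ/ρ₀ = −αΔT + βΔS across each adjacent pair:
  48–69 m: −αΔT+βΔS = −(1.8 × 10⁻⁴)(-0.6)+(8.1 × 10⁻⁴)(+0.26) = 3.2 × 10⁻⁴ → stable
  69–118 m: −αΔT+βΔS = −(1.8 × 10⁻⁴)(-4.9)+(8.1 × 10⁻⁴)(-0.37) = 5.8 × 10⁻⁴ → stable
  118–165 m: −αΔT+βΔS = −(1.8 × 10⁻⁴)(+0.0)+(8.1 × 10⁻⁴)(+0.16) = 1.3 × 10⁻⁴ → stable
  165–231 m: −αΔT+βΔS = −(1.8 × 10⁻⁴)(+3.5)+(8.1 × 10⁻⁴)(-0.05) = -6.7 × 10⁻⁴ → UNSTABLE
The 165–231 m interval has Δρ < 0: lighter water underlies denser water.

165–231 m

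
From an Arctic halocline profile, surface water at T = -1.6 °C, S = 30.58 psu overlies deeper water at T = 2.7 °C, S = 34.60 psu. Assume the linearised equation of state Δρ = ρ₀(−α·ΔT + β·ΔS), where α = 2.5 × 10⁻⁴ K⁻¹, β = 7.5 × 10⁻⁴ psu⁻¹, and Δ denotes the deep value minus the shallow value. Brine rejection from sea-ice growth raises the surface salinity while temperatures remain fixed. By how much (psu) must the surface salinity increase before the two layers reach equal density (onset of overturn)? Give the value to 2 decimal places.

2.59 psu

Neutral buoyancy requires −α(T_deep − T_surf) + β(S_deep − S_surf′) = 0.
S_surf′ = S_deep − (α/β)·ΔT = 34.60 − (2.5 × 10⁻⁴/7.5 × 10⁻⁴)·(+4.3) = 33.1667 psu.
Increase required: 33.1667 − 30.58 = 2.5867 psu.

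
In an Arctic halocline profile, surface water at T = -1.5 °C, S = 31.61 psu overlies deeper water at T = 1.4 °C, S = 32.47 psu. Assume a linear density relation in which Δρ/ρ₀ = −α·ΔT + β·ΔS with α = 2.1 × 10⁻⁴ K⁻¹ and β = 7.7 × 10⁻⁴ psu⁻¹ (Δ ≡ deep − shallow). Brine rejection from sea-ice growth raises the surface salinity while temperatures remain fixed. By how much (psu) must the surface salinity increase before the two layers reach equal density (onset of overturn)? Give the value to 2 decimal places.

Neutral buoyancy requires −α(T_deep − T_surf) + β(S_deep − S_surf′) = 0.
S_surf′ = S_deep − (α/β)·ΔT = 32.47 − (2.1 × 10⁻⁴/7.7 × 10⁻⁴)·(+2.9) = 31.6791 psu.
Increase required: 31.6791 − 31.61 = 0.0691 psu.

0.07 psu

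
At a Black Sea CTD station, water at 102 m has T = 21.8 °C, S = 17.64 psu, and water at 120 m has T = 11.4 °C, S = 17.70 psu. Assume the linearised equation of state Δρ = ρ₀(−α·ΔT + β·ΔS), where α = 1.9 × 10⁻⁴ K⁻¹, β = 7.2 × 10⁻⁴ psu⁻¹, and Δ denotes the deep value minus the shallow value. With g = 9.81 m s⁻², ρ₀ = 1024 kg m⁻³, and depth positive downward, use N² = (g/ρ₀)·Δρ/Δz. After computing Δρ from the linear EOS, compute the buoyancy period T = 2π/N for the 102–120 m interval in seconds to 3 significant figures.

189 s

ΔT = -10.4 K, ΔS = +0.06 psu (deep − shallow).
Δρ/ρ₀ = −αΔT + βΔS = 1.976 × 10⁻³ + 4.32 × 10⁻⁵ = 2.0192 × 10⁻³, so Δρ ≈ 2.068 kg m⁻³.
N² = (g/ρ₀)·Δρ/Δz = g·(Δρ/ρ₀)/Δz = 9.81 × 2.0192 × 10⁻³ / 18 = 1.1005 × 10⁻³ s⁻².
N = √(1.1005 × 10⁻³) = 0.033174 rad s⁻¹ → T = 2π/N = 189.40 s ≈ 189 s.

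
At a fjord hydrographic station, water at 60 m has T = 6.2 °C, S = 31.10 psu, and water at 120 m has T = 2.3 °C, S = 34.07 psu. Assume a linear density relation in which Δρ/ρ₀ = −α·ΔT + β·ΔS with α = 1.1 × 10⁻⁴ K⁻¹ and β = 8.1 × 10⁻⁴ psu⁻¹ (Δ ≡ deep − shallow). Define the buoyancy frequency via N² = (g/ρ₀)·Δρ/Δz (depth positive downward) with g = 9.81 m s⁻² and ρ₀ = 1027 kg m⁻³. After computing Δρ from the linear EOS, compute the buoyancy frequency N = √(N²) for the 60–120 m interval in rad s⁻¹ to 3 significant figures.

0.0215 rad s⁻¹

ΔT = -3.9 K, ΔS = +2.97 psu (deep − shallow).
Δρ/ρ₀ = −αΔT + βΔS = 4.29 × 10⁻⁴ + 2.4057 × 10⁻³ = 2.8347 × 10⁻³, so Δρ ≈ 2.911 kg m⁻³.
N² = (g/ρ₀)·Δρ/Δz = g·(Δρ/ρ₀)/Δz = 9.81 × 2.8347 × 10⁻³ / 60 = 4.6347 × 10⁻⁴ s⁻².
N = √(4.6347 × 10⁻⁴) = 0.021528 rad s⁻¹ ≈ 0.0215 rad s⁻¹.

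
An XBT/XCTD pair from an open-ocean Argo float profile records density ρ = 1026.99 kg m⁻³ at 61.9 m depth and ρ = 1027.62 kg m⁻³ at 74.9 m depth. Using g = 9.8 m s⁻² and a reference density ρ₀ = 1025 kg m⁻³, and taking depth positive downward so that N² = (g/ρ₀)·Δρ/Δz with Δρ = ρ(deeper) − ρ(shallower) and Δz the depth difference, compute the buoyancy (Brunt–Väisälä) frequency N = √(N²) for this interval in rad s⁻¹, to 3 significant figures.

0.0215 rad s⁻¹

Δρ = 1027.62 − 1026.99 = 0.63 kg m⁻³ over Δz = 74.9 − 61.9 = 13 m.
N² = (9.8/1025) × (0.63/13) = 4.6334 × 10⁻⁴ s⁻².
N = √(4.6334 × 10⁻⁴) = 0.021525 rad s⁻¹ ≈ 0.0215 rad s⁻¹.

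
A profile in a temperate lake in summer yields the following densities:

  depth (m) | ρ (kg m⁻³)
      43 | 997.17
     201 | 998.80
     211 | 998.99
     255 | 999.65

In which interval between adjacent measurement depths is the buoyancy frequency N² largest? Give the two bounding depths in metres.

Compute the density gradient over each adjacent pair:
  43–201 m: Δρ/Δz = 1.63/158 = 0.010 kg m⁻⁴
  201–211 m: Δρ/Δz = 0.19/10 = 0.019 kg m⁻⁴
  211–255 m: Δρ/Δz = 0.66/44 = 0.015 kg m⁻⁴
The largest gradient is in the 201–211 m interval — the pycnocline.

201–211 m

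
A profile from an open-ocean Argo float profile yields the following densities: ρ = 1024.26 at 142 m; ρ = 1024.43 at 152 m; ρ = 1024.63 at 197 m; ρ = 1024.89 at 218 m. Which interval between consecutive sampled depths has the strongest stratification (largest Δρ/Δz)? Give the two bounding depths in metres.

Compute the density gradient over each adjacent pair:
  142–152 m: Δρ/Δz = 0.17/10 = 0.017 kg m⁻⁴
  152–197 m: Δρ/Δz = 0.20/45 = 4.4 × 10⁻³ kg m⁻⁴
  197–218 m: Δρ/Δz = 0.26/21 = 0.012 kg m⁻⁴
The largest gradient is in the 142–152 m interval — the pycnocline.

142–152 m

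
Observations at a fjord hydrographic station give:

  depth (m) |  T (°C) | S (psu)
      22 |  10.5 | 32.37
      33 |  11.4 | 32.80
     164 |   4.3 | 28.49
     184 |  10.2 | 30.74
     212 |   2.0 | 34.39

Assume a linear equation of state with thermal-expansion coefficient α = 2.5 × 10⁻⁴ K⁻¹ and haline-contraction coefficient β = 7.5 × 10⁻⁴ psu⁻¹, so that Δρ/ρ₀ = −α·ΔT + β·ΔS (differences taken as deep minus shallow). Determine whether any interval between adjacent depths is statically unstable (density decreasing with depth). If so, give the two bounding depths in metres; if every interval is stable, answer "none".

Evaluate Δρ/ρ₀ = −αΔT + βΔS across each adjacent pair:
  22–33 m: −αΔT+βΔS = −(2.5 × 10⁻⁴)(+0.9)+(7.5 × 10⁻⁴)(+0.43) = 9.7 × 10⁻⁵ → stable
  33–164 m: −αΔT+βΔS = −(2.5 × 10⁻⁴)(-7.1)+(7.5 × 10⁻⁴)(-4.31) = -1.5 × 10⁻³ → UNSTABLE
  164–184 m: −αΔT+βΔS = −(2.5 × 10⁻⁴)(+5.9)+(7.5 × 10⁻⁴)(+2.25) = 2.1 × 10⁻⁴ → stable
  184–212 m: −αΔT+βΔS = −(2.5 × 10⁻⁴)(-8.2)+(7.5 × 10⁻⁴)(+3.65) = 4.8 × 10⁻³ → stable
The 33–164 m interval has Δρ < 0: lighter water underlies denser water.

33–164 m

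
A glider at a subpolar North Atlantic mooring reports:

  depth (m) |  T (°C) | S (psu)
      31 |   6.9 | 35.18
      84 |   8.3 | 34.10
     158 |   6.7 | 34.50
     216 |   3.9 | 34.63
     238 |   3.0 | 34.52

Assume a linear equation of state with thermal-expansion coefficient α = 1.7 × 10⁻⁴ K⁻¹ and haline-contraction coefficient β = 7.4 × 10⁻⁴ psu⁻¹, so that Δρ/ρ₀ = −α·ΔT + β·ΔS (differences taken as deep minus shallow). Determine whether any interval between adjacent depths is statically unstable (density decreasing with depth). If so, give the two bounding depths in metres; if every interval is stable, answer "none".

31–84 m

Evaluate Δρ/ρ₀ = −αΔT + βΔS across each adjacent pair:
  31–84 m: −αΔT+βΔS = −(1.7 × 10⁻⁴)(+1.4)+(7.4 × 10⁻⁴)(-1.08) = -1.0 × 10⁻³ → UNSTABLE
  84–158 m: −αΔT+βΔS = −(1.7 × 10⁻⁴)(-1.6)+(7.4 × 10⁻⁴)(+0.40) = 5.7 × 10⁻⁴ → stable
  158–216 m: −αΔT+βΔS = −(1.7 × 10⁻⁴)(-2.8)+(7.4 × 10⁻⁴)(+0.13) = 5.7 × 10⁻⁴ → stable
  216–238 m: −αΔT+βΔS = −(1.7 × 10⁻⁴)(-0.9)+(7.4 × 10⁻⁴)(-0.11) = 7.2 × 10⁻⁵ → stable
The 31–84 m interval has Δρ < 0: lighter water underlies denser water.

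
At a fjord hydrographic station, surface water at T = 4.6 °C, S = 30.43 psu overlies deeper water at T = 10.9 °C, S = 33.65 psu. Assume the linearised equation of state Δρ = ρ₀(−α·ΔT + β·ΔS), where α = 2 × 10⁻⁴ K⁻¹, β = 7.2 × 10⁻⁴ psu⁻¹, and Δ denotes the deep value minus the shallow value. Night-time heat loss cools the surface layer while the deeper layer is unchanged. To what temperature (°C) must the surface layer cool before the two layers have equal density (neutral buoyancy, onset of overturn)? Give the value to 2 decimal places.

Neutral buoyancy requires Δρ = 0, i.e. −α(T_deep − T_surf′) + β(S_deep − S_surf) = 0.
T_surf′ = T_deep − (β/α)·ΔS = 10.9 − (7.2 × 10⁻⁴/2 × 10⁻⁴)·(+3.22) = -0.6920 °C.
Cooling required: 4.6 − (-0.6920) = 5.2920 °C.

-0.69 °C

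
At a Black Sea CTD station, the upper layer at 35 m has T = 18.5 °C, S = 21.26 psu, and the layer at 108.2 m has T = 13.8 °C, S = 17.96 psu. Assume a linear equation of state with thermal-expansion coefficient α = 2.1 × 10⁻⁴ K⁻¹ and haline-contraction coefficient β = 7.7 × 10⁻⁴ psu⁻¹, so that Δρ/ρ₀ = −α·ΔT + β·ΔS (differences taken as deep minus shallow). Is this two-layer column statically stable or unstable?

ΔT = 13.8 − 18.5 = -4.7 K and ΔS = 17.96 − 21.26 = -3.30 psu (deep − shallow).
−αΔT = 9.87 × 10⁻⁴; βΔS = -2.541 × 10⁻³; sum Δρ/ρ₀ = -1.554 × 10⁻³.
Δρ/ρ₀ < 0, so Δρ < 0: deeper water is lighter → statically unstable; the column would overturn.

unstable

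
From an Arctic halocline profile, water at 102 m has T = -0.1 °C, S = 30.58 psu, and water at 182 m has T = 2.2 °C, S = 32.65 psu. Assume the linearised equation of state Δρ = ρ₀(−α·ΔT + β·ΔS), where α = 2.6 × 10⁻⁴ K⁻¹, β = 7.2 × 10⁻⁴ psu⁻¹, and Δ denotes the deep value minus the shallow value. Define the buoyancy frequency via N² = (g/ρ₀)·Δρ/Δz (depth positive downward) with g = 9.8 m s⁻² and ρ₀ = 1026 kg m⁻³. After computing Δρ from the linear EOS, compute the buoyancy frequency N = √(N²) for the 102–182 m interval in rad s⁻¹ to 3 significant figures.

ΔT = +2.3 K, ΔS = +2.07 psu (deep − shallow).
Δρ/ρ₀ = −αΔT + βΔS = -5.98 × 10⁻⁴ + 1.4904 × 10⁻³ = 8.924 × 10⁻⁴, so Δρ ≈ 0.9156 kg m⁻³.
N² = (g/ρ₀)·Δρ/Δz = g·(Δρ/ρ₀)/Δz = 9.8 × 8.924 × 10⁻⁴ / 80 = 1.0932 × 10⁻⁴ s⁻².
N = √(1.0932 × 10⁻⁴) = 0.010456 rad s⁻¹ ≈ 0.0105 rad s⁻¹.

0.0105 rad s⁻¹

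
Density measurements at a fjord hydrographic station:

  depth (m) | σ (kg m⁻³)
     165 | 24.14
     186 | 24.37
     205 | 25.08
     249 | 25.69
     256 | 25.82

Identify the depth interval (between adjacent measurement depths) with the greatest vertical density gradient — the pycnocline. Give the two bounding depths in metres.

186–205 m

Compute the density gradient over each adjacent pair:
  165–186 m: Δρ/Δz = 0.23/21 = 0.011 kg m⁻⁴
  186–205 m: Δρ/Δz = 0.71/19 = 0.037 kg m⁻⁴
  205–249 m: Δρ/Δz = 0.61/44 = 0.014 kg m⁻⁴
  249–256 m: Δρ/Δz = 0.13/7 = 0.019 kg m⁻⁴
The largest gradient is in the 186–205 m interval — the pycnocline.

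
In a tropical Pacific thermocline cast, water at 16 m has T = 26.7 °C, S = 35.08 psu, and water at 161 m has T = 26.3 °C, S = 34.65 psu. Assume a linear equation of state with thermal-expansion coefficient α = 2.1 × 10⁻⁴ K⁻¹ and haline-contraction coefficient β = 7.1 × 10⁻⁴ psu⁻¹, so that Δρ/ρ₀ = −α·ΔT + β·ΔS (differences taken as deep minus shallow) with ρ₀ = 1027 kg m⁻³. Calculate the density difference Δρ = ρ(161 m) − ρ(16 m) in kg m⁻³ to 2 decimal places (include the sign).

ΔT = -0.4 K, ΔS = -0.43 psu (deep − shallow).
Δρ/ρ₀ = −(2.1 × 10⁻⁴)(-0.4) + (7.1 × 10⁻⁴)(-0.43) = -2.213 × 10⁻⁴.
Δρ = 1027 × (-2.213 × 10⁻⁴) = -0.23 kg m⁻³.
Negative Δρ: lighter below, statically unstable.

-0.23 kg m⁻³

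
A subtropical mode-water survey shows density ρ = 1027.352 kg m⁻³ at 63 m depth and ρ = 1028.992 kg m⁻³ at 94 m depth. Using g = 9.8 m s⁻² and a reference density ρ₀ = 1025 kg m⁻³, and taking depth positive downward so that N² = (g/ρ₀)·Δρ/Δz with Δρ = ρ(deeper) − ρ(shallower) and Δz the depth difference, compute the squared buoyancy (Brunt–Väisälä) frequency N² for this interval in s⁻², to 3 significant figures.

5.06 × 10⁻⁴ s⁻²

Δρ = 1028.992 − 1027.352 = 1.640 kg m⁻³ over Δz = 94 − 63 = 31 m.
N² = (9.8/1025) × (1.640/31) = 5.0581 × 10⁻⁴ s⁻² ≈ 5.06 × 10⁻⁴ s⁻².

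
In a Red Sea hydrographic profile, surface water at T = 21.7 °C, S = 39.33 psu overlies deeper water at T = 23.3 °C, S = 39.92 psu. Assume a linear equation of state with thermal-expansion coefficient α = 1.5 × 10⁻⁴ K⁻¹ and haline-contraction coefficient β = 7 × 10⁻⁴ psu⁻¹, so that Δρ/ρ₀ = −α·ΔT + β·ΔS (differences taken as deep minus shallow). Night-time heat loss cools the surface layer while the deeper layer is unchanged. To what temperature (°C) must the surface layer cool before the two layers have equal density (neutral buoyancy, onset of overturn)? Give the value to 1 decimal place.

Neutral buoyancy requires Δρ = 0, i.e. −α(T_deep − T_surf′) + β(S_deep − S_surf) = 0.
T_surf′ = T_deep − (β/α)·ΔS = 23.3 − (7 × 10⁻⁴/1.5 × 10⁻⁴)·(+0.59) = 20.547 °C.
Cooling required: 21.7 − (20.547) = 1.153 °C.

20.5 °C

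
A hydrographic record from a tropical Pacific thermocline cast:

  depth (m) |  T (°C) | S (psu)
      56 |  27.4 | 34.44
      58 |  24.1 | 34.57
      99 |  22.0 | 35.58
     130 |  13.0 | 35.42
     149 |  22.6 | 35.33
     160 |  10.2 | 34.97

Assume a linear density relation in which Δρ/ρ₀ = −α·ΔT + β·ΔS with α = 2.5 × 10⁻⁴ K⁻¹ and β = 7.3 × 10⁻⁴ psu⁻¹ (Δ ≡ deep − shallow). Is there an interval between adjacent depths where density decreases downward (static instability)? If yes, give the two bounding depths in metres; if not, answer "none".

130–149 m

Evaluate Δρ/ρ₀ = −αΔT + βΔS across each adjacent pair:
  56–58 m: −αΔT+βΔS = −(2.5 × 10⁻⁴)(-3.3)+(7.3 × 10⁻⁴)(+0.13) = 9.2 × 10⁻⁴ → stable
  58–99 m: −αΔT+βΔS = −(2.5 × 10⁻⁴)(-2.1)+(7.3 × 10⁻⁴)(+1.01) = 1.3 × 10⁻³ → stable
  99–130 m: −αΔT+βΔS = −(2.5 × 10⁻⁴)(-9.0)+(7.3 × 10⁻⁴)(-0.16) = 2.1 × 10⁻³ → stable
  130–149 m: −αΔT+βΔS = −(2.5 × 10⁻⁴)(+9.6)+(7.3 × 10⁻⁴)(-0.09) = -2.5 × 10⁻³ → UNSTABLE
  149–160 m: −αΔT+βΔS = −(2.5 × 10⁻⁴)(-12.4)+(7.3 × 10⁻⁴)(-0.36) = 2.8 × 10⁻³ → stable
The 130–149 m interval has Δρ < 0: lighter water underlies denser water.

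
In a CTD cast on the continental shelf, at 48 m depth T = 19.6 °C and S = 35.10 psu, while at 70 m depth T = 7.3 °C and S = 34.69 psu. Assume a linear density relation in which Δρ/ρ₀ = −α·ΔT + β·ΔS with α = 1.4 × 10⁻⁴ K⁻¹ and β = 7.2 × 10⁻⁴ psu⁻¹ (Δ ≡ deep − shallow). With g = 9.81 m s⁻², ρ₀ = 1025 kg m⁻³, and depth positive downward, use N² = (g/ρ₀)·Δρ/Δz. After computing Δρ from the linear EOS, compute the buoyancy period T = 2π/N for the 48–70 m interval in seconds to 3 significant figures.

ΔT = -12.3 K, ΔS = -0.41 psu (deep − shallow).
Δρ/ρ₀ = −αΔT + βΔS = 1.722 × 10⁻³ − 2.952 × 10⁻⁴ = 1.4268 × 10⁻³, so Δρ ≈ 1.462 kg m⁻³.
N² = (g/ρ₀)·Δρ/Δz = g·(Δρ/ρ₀)/Δz = 9.81 × 1.4268 × 10⁻³ / 22 = 6.3622 × 10⁻⁴ s⁻².
N = √(6.3622 × 10⁻⁴) = 0.025223 rad s⁻¹ → T = 2π/N = 249.11 s ≈ 249 s.

249 s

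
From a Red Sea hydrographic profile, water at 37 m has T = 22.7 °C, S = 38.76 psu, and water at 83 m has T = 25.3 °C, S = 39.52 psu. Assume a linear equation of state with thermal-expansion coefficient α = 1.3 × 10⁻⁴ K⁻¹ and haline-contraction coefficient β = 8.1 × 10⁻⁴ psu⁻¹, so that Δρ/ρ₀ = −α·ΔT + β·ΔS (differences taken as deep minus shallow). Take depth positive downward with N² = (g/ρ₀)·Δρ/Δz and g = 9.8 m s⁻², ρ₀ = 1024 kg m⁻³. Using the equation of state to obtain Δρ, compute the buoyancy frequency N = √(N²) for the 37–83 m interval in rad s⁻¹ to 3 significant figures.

7.69 × 10⁻³ rad s⁻¹

ΔT = +2.6 K, ΔS = +0.76 psu (deep − shallow).
Δρ/ρ₀ = −αΔT + βΔS = -3.38 × 10⁻⁴ + 6.156 × 10⁻⁴ = 2.776 × 10⁻⁴, so Δρ ≈ 0.2843 kg m⁻³.
N² = (g/ρ₀)·Δρ/Δz = g·(Δρ/ρ₀)/Δz = 9.8 × 2.776 × 10⁻⁴ / 46 = 5.9141 × 10⁻⁵ s⁻².
N = √(5.9141 × 10⁻⁵) = 7.6903 × 10⁻³ rad s⁻¹ ≈ 7.69 × 10⁻³ rad s⁻¹.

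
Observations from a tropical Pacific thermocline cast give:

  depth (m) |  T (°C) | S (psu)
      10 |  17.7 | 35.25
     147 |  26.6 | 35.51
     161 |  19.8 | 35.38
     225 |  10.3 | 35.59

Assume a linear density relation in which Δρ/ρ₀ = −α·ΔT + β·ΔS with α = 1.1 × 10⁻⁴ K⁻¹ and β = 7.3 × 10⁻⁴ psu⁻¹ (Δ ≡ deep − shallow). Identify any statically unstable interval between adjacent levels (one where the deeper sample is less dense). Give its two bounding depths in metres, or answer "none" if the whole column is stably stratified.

Evaluate Δρ/ρ₀ = −αΔT + βΔS across each adjacent pair:
  10–147 m: −αΔT+βΔS = −(1.1 × 10⁻⁴)(+8.9)+(7.3 × 10⁻⁴)(+0.26) = -7.9 × 10⁻⁴ → UNSTABLE
  147–161 m: −αΔT+βΔS = −(1.1 × 10⁻⁴)(-6.8)+(7.3 × 10⁻⁴)(-0.13) = 6.5 × 10⁻⁴ → stable
  161–225 m: −αΔT+βΔS = −(1.1 × 10⁻⁴)(-9.5)+(7.3 × 10⁻⁴)(+0.21) = 1.2 × 10⁻³ → stable
The 10–147 m interval has Δρ < 0: lighter water underlies denser water.

10–147 m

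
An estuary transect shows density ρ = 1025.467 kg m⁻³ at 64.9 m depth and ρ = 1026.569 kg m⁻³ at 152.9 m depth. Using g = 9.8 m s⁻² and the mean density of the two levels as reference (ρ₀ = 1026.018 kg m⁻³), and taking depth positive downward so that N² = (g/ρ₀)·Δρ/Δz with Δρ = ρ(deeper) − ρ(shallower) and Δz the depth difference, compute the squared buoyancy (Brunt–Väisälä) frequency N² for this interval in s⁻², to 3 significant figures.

1.20 × 10⁻⁴ s⁻²

Δρ = 1026.569 − 1025.467 = 1.102 kg m⁻³ over Δz = 152.9 − 64.9 = 88 m.
N² = (9.8/1026.018) × (1.102/88) = 1.1961 × 10⁻⁴ s⁻² ≈ 1.20 × 10⁻⁴ s⁻².
A positive N² confirms static stability across the interval.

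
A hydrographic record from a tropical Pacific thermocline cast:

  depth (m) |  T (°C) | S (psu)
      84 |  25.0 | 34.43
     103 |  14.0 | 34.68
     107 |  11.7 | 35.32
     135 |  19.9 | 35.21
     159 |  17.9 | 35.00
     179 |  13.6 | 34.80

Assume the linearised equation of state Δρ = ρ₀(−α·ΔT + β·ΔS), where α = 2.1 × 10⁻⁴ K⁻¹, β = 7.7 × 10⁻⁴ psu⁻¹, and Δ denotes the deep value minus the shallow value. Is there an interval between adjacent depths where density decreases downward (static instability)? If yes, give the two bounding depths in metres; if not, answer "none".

107–135 m

Evaluate Δρ/ρ₀ = −αΔT + βΔS across each adjacent pair:
  84–103 m: −αΔT+βΔS = −(2.1 × 10⁻⁴)(-11.0)+(7.7 × 10⁻⁴)(+0.25) = 2.5 × 10⁻³ → stable
  103–107 m: −αΔT+βΔS = −(2.1 × 10⁻⁴)(-2.3)+(7.7 × 10⁻⁴)(+0.64) = 9.8 × 10⁻⁴ → stable
  107–135 m: −αΔT+βΔS = −(2.1 × 10⁻⁴)(+8.2)+(7.7 × 10⁻⁴)(-0.11) = -1.8 × 10⁻³ → UNSTABLE
  135–159 m: −αΔT+βΔS = −(2.1 × 10⁻⁴)(-2.0)+(7.7 × 10⁻⁴)(-0.21) = 2.6 × 10⁻⁴ → stable
  159–179 m: −αΔT+βΔS = −(2.1 × 10⁻⁴)(-4.3)+(7.7 × 10⁻⁴)(-0.20) = 7.5 × 10⁻⁴ → stable
The 107–135 m interval has Δρ < 0: lighter water underlies denser water.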